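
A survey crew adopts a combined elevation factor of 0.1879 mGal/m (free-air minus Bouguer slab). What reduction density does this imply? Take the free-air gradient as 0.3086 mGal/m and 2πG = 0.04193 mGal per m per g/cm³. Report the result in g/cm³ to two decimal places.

0.1879 = 0.3086 − 0.04193 × ρ
ρ = (0.3086 − 0.1879) / 0.04193 = 2.88 g/cm³

2.88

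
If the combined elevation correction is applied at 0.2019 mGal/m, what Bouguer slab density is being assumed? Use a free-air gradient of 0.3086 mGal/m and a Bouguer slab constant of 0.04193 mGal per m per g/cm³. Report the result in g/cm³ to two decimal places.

0.2019 = 0.3086 − 0.04193 × ρ
ρ = (0.3086 − 0.2019) / 0.04193 = 2.54 g/cm³

2.54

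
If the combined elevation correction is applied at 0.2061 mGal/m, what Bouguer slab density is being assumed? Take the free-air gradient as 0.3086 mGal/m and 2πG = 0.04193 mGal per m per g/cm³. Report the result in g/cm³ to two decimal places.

2.44

0.2061 = 0.3086 − 0.04193 × ρ
ρ = (0.3086 − 0.2061) / 0.04193 = 2.44 g/cm³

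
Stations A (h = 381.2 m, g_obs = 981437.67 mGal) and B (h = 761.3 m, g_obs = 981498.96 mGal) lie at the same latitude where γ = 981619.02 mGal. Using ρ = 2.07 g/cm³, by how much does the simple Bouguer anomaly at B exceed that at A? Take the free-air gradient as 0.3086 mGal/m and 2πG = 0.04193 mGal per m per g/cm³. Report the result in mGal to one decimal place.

145.6

Δg_SB(A) = 981437.67 − 981619.02 + 0.3086×381.2 − 0.04193×2.07×381.2 = -96.80 mGal
Δg_SB(B) = 981498.96 − 981619.02 + 0.3086×761.3 − 0.04193×2.07×761.3 = 48.80 mGal
Difference = 48.80 − (-96.80) = 145.60 mGal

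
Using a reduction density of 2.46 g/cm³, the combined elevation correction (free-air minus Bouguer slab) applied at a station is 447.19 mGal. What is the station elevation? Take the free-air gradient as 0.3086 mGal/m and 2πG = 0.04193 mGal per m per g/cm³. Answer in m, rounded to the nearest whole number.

Combined gradient = 0.3086 − 0.04193 × 2.46 = 0.2054522 mGal/m
h = 447.19 / 0.2054522 = 2176.61 m

2177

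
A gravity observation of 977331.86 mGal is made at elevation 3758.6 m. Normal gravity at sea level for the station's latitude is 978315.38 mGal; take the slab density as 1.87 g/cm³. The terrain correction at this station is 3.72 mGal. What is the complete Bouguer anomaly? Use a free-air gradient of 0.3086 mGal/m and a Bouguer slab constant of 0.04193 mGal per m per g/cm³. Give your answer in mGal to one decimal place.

Free-air correction = 0.3086 × 3758.6 = 1159.90 mGal
Free-air anomaly = 977331.86 − 978315.38 + (1159.90) = 176.38 mGal
Bouguer slab correction = 0.04193 × 1.87 × 3758.6 = 294.71 mGal
Simple Bouguer anomaly = 176.38 − (294.71) = -118.33 mGal
Complete Bouguer anomaly = -118.33 + 3.72 = -114.61 mGal

-114.6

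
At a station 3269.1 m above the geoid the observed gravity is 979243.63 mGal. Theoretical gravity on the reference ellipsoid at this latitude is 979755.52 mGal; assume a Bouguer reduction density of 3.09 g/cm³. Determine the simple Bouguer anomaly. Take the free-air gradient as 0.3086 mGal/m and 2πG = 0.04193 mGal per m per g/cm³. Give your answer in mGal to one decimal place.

73.4

Free-air correction = 0.3086 × 3269.1 = 1008.84 mGal
Free-air anomaly = 979243.63 − 979755.52 + (1008.84) = 496.95 mGal
Bouguer slab correction = 0.04193 × 3.09 × 3269.1 = 423.56 mGal
Simple Bouguer anomaly = 496.95 − (423.56) = 73.39 mGal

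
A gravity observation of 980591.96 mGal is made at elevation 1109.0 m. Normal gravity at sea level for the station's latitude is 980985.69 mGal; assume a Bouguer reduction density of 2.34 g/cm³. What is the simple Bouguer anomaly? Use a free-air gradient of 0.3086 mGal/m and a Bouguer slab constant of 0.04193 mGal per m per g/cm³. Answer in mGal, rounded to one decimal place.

Free-air correction = 0.3086 × 1109.0 = 342.24 mGal
Free-air anomaly = 980591.96 − 980985.69 + (342.24) = -51.49 mGal
Bouguer slab correction = 0.04193 × 2.34 × 1109.0 = 108.81 mGal
Simple Bouguer anomaly = -51.49 − (108.81) = -160.30 mGal

-160.3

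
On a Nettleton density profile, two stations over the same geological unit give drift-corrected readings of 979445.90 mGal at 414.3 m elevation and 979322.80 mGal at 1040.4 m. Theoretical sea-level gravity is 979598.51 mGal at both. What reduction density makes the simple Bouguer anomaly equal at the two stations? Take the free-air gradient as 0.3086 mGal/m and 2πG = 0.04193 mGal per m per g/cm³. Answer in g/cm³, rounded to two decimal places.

2.67

Δg_obs = 979322.80 − 979445.90 = -123.10 mGal over Δh = 1040.4 − 414.3 = 626.1 m
Equal Bouguer anomalies ⇒ Δg_obs + (0.3086 − 0.04193ρ)·Δh = 0
0.3086 − 0.04193ρ = −Δg_obs/Δh = 0.19661
ρ = (0.3086 − 0.19661) / 0.04193 = 2.67 g/cm³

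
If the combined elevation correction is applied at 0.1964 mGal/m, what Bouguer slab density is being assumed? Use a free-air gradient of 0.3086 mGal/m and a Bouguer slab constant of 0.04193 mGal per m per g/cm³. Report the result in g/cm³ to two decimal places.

0.1964 = 0.3086 − 0.04193 × ρ
ρ = (0.3086 − 0.1964) / 0.04193 = 2.68 g/cm³

2.68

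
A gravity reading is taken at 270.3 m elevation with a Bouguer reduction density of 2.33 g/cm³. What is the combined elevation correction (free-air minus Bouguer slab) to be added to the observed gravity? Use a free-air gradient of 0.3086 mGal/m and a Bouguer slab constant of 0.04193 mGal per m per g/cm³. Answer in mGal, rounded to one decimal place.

Combined gradient = 0.3086 − 0.04193 × 2.33 = 0.2109031 mGal/m
Combined elevation correction = 0.2109031 × 270.3 = 57.0 mGal

57.0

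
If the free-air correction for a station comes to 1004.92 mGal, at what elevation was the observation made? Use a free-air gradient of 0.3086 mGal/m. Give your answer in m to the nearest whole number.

h = 1004.92 / 0.3086 = 3256.38 m

3256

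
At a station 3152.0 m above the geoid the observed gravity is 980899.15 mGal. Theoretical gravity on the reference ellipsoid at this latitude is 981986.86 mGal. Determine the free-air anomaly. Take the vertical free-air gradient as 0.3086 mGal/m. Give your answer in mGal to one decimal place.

Free-air correction = 0.3086 × 3152.0 = 972.71 mGal
Free-air anomaly = 980899.15 − 981986.86 + (972.71) = -115.00 mGal

-115.0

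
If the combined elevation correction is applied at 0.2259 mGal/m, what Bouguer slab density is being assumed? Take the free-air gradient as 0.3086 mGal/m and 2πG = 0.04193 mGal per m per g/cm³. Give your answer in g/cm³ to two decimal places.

0.2259 = 0.3086 − 0.04193 × ρ
ρ = (0.3086 − 0.2259) / 0.04193 = 1.97 g/cm³

1.97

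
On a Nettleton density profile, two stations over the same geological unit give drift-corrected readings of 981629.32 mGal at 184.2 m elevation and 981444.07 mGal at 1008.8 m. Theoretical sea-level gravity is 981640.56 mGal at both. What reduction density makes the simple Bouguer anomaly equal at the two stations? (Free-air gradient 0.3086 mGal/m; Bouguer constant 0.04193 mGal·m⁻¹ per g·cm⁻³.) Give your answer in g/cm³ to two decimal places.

2.00

Δg_obs = 981444.07 − 981629.32 = -185.25 mGal over Δh = 1008.8 − 184.2 = 824.6 m
Equal Bouguer anomalies ⇒ Δg_obs + (0.3086 − 0.04193ρ)·Δh = 0
0.3086 − 0.04193ρ = −Δg_obs/Δh = 0.22465
ρ = (0.3086 − 0.22465) / 0.04193 = 2.00 g/cm³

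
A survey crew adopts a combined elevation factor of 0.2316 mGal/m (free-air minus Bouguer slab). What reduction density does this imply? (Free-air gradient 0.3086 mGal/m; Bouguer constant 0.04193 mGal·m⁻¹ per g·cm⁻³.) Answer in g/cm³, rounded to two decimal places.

1.84

0.2316 = 0.3086 − 0.04193 × ρ
ρ = (0.3086 − 0.2316) / 0.04193 = 1.84 g/cm³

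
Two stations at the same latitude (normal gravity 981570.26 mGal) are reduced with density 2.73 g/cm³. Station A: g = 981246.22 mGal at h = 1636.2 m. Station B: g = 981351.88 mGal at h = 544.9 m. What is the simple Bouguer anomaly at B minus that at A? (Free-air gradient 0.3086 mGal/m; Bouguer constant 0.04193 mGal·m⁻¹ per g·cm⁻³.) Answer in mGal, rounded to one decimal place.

-106.2

Δg_SB(A) = 981246.22 − 981570.26 + 0.3086×1636.2 − 0.04193×2.73×1636.2 = -6.40 mGal
Δg_SB(B) = 981351.88 − 981570.26 + 0.3086×544.9 − 0.04193×2.73×544.9 = -112.60 mGal
Difference = -112.60 − (-6.40) = -106.20 mGal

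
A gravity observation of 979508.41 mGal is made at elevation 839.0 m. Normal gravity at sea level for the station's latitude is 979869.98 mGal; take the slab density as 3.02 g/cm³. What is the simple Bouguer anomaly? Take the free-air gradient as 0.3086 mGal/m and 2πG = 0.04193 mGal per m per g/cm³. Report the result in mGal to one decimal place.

-208.9

Free-air correction = 0.3086 × 839.0 = 258.92 mGal
Free-air anomaly = 979508.41 − 979869.98 + (258.92) = -102.65 mGal
Bouguer slab correction = 0.04193 × 3.02 × 839.0 = 106.24 mGal
Simple Bouguer anomaly = -102.65 − (106.24) = -208.89 mGal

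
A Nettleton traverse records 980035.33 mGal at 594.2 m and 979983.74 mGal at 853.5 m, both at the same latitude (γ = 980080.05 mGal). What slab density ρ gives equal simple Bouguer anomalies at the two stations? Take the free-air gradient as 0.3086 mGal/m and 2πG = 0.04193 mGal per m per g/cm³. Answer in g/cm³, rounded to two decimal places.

2.61

Δg_obs = 979983.74 − 980035.33 = -51.59 mGal over Δh = 853.5 − 594.2 = 259.3 m
Equal Bouguer anomalies ⇒ Δg_obs + (0.3086 − 0.04193ρ)·Δh = 0
0.3086 − 0.04193ρ = −Δg_obs/Δh = 0.19896
ρ = (0.3086 − 0.19896) / 0.04193 = 2.61 g/cm³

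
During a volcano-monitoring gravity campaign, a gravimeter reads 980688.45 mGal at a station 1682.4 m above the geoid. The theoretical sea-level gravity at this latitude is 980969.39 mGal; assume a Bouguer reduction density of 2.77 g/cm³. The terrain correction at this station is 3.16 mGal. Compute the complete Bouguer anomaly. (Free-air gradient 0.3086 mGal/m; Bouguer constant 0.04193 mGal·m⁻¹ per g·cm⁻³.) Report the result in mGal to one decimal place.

46.0

Free-air correction = 0.3086 × 1682.4 = 519.19 mGal
Free-air anomaly = 980688.45 − 980969.39 + (519.19) = 238.25 mGal
Bouguer slab correction = 0.04193 × 2.77 × 1682.4 = 195.40 mGal
Simple Bouguer anomaly = 238.25 − (195.40) = 42.85 mGal
Complete Bouguer anomaly = 42.85 + 3.16 = 46.01 mGal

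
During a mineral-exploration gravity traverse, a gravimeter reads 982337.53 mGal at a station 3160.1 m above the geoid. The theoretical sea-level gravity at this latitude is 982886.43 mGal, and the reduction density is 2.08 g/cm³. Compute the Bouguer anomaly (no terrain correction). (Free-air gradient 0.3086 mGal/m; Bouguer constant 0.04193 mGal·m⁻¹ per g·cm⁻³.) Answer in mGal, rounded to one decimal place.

Free-air correction = 0.3086 × 3160.1 = 975.21 mGal
Free-air anomaly = 982337.53 − 982886.43 + (975.21) = 426.31 mGal
Bouguer slab correction = 0.04193 × 2.08 × 3160.1 = 275.61 mGal
Simple Bouguer anomaly = 426.31 − (275.61) = 150.70 mGal

150.7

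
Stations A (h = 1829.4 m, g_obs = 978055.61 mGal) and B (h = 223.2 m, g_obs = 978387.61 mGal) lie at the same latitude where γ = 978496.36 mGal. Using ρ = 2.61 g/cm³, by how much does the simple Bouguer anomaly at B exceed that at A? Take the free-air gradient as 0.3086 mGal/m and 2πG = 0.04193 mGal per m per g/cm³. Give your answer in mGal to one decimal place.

Δg_SB(A) = 978055.61 − 978496.36 + 0.3086×1829.4 − 0.04193×2.61×1829.4 = -76.40 mGal
Δg_SB(B) = 978387.61 − 978496.36 + 0.3086×223.2 − 0.04193×2.61×223.2 = -64.30 mGal
Difference = -64.30 − (-76.40) = 12.10 mGal

12.1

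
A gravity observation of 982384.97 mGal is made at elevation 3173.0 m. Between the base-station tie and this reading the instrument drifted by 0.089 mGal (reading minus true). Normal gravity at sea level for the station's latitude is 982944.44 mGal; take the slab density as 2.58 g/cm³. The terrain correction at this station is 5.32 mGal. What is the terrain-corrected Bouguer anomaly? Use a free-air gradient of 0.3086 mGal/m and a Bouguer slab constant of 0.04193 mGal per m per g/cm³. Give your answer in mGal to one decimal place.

Drift-corrected reading = 982384.97 − (0.089) = 982384.881 mGal
Free-air correction = 0.3086 × 3173.0 = 979.19 mGal
Free-air anomaly = 982384.881 − 982944.44 + (979.19) = 419.631 mGal
Bouguer slab correction = 0.04193 × 2.58 × 3173.0 = 343.25 mGal
Simple Bouguer anomaly = 419.631 − (343.25) = 76.381 mGal
Complete Bouguer anomaly = 76.381 + 5.32 = 81.701 mGal

81.7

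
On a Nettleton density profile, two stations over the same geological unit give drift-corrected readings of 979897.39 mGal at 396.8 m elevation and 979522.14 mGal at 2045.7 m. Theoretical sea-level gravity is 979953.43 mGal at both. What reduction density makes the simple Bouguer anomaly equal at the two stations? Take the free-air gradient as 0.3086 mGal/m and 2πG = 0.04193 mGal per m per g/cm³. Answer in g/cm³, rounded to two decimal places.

1.93

Δg_obs = 979522.14 − 979897.39 = -375.25 mGal over Δh = 2045.7 − 396.8 = 1648.9 m
Equal Bouguer anomalies ⇒ Δg_obs + (0.3086 − 0.04193ρ)·Δh = 0
0.3086 − 0.04193ρ = −Δg_obs/Δh = 0.22758
ρ = (0.3086 − 0.22758) / 0.04193 = 1.93 g/cm³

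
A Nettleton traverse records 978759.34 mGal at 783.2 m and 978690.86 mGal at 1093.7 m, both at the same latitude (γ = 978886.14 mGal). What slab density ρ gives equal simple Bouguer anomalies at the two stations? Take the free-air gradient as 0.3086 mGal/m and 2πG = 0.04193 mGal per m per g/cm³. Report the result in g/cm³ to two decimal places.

2.10

Δg_obs = 978690.86 − 978759.34 = -68.48 mGal over Δh = 1093.7 − 783.2 = 310.5 m
Equal Bouguer anomalies ⇒ Δg_obs + (0.3086 − 0.04193ρ)·Δh = 0
0.3086 − 0.04193ρ = −Δg_obs/Δh = 0.22055
ρ = (0.3086 − 0.22055) / 0.04193 = 2.10 g/cm³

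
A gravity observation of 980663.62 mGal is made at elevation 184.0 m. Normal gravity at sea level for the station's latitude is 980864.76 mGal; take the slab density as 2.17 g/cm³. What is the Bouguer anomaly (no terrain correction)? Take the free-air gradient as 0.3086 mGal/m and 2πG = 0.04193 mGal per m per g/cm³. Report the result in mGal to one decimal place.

-161.1

Free-air correction = 0.3086 × 184.0 = 56.78 mGal
Free-air anomaly = 980663.62 − 980864.76 + (56.78) = -144.36 mGal
Bouguer slab correction = 0.04193 × 2.17 × 184.0 = 16.74 mGal
Simple Bouguer anomaly = -144.36 − (16.74) = -161.10 mGal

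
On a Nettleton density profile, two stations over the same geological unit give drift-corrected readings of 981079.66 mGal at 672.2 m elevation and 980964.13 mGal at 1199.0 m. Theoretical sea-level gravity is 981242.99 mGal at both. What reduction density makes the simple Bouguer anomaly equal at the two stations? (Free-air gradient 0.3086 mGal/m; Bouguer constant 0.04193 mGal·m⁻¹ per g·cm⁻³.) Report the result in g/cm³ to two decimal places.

Δg_obs = 980964.13 − 981079.66 = -115.53 mGal over Δh = 1199.0 − 672.2 = 526.8 m
Equal Bouguer anomalies ⇒ Δg_obs + (0.3086 − 0.04193ρ)·Δh = 0
0.3086 − 0.04193ρ = −Δg_obs/Δh = 0.21931
ρ = (0.3086 − 0.21931) / 0.04193 = 2.13 g/cm³

2.13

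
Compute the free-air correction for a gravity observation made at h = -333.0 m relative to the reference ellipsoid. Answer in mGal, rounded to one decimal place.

Free-air correction = 0.3086 × -333.0 = -102.8 mGal

-102.8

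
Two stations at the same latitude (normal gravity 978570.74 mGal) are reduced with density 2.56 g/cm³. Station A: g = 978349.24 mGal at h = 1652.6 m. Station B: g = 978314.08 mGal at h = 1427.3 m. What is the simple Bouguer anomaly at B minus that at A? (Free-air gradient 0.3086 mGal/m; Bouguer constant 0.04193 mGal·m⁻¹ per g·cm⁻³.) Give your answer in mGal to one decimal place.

-80.5

Δg_SB(A) = 978349.24 − 978570.74 + 0.3086×1652.6 − 0.04193×2.56×1652.6 = 111.10 mGal
Δg_SB(B) = 978314.08 − 978570.74 + 0.3086×1427.3 − 0.04193×2.56×1427.3 = 30.60 mGal
Difference = 30.60 − (111.10) = -80.50 mGal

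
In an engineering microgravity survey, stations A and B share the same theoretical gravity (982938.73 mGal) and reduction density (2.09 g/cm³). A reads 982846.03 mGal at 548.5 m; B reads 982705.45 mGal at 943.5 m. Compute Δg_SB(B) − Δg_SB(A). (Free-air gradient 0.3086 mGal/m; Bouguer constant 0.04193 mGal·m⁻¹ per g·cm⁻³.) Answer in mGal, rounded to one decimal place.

-53.3

Δg_SB(A) = 982846.03 − 982938.73 + 0.3086×548.5 − 0.04193×2.09×548.5 = 28.50 mGal
Δg_SB(B) = 982705.45 − 982938.73 + 0.3086×943.5 − 0.04193×2.09×943.5 = -24.80 mGal
Difference = -24.80 − (28.50) = -53.30 mGal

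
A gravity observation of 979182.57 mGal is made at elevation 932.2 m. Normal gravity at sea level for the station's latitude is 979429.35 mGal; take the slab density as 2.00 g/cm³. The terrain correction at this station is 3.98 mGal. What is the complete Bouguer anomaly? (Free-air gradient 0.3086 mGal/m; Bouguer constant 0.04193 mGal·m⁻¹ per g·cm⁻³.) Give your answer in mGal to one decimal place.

-33.3

Free-air correction = 0.3086 × 932.2 = 287.68 mGal
Free-air anomaly = 979182.57 − 979429.35 + (287.68) = 40.90 mGal
Bouguer slab correction = 0.04193 × 2.00 × 932.2 = 78.17 mGal
Simple Bouguer anomaly = 40.90 − (78.17) = -37.27 mGal
Complete Bouguer anomaly = -37.27 + 3.98 = -33.29 mGal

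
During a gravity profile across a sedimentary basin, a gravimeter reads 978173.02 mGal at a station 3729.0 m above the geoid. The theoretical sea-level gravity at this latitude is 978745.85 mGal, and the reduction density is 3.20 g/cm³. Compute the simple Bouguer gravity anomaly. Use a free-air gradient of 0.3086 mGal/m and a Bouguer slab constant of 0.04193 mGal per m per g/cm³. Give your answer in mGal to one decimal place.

Free-air correction = 0.3086 × 3729.0 = 1150.77 mGal
Free-air anomaly = 978173.02 − 978745.85 + (1150.77) = 577.94 mGal
Bouguer slab correction = 0.04193 × 3.20 × 3729.0 = 500.34 mGal
Simple Bouguer anomaly = 577.94 − (500.34) = 77.60 mGal

77.6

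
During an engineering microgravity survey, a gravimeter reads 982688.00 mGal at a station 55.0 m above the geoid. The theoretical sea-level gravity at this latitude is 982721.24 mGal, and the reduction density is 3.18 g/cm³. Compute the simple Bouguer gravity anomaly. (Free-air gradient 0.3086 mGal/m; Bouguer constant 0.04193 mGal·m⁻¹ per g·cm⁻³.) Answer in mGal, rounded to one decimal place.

Free-air correction = 0.3086 × 55.0 = 16.97 mGal
Free-air anomaly = 982688.00 − 982721.24 + (16.97) = -16.27 mGal
Bouguer slab correction = 0.04193 × 3.18 × 55.0 = 7.33 mGal
Simple Bouguer anomaly = -16.27 − (7.33) = -23.60 mGal

-23.6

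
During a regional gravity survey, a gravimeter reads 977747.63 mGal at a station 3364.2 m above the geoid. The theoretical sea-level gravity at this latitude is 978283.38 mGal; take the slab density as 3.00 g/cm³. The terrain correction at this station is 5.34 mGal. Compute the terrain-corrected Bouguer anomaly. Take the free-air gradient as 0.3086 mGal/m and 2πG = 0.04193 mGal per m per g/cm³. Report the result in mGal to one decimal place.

Free-air correction = 0.3086 × 3364.2 = 1038.19 mGal
Free-air anomaly = 977747.63 − 978283.38 + (1038.19) = 502.44 mGal
Bouguer slab correction = 0.04193 × 3.00 × 3364.2 = 423.18 mGal
Simple Bouguer anomaly = 502.44 − (423.18) = 79.26 mGal
Complete Bouguer anomaly = 79.26 + 5.34 = 84.60 mGal

84.6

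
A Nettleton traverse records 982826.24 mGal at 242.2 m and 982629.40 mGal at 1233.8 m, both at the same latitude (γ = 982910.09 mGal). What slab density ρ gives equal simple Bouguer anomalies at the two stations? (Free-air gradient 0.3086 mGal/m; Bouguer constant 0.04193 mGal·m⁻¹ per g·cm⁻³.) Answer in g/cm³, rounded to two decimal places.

Δg_obs = 982629.40 − 982826.24 = -196.84 mGal over Δh = 1233.8 − 242.2 = 991.6 m
Equal Bouguer anomalies ⇒ Δg_obs + (0.3086 − 0.04193ρ)·Δh = 0
0.3086 − 0.04193ρ = −Δg_obs/Δh = 0.19851
ρ = (0.3086 − 0.19851) / 0.04193 = 2.63 g/cm³

2.63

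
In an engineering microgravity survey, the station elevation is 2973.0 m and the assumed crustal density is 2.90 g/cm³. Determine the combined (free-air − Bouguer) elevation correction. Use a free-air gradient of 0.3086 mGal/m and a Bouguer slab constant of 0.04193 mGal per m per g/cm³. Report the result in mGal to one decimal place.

Combined gradient = 0.3086 − 0.04193 × 2.90 = 0.1870030 mGal/m
Combined elevation correction = 0.1870030 × 2973.0 = 556.0 mGal

556.0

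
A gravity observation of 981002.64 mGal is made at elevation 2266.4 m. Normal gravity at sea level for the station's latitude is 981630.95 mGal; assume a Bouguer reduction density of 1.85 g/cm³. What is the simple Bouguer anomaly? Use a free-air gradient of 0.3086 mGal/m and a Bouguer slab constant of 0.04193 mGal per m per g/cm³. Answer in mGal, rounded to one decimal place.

-104.7

Free-air correction = 0.3086 × 2266.4 = 699.41 mGal
Free-air anomaly = 981002.64 − 981630.95 + (699.41) = 71.10 mGal
Bouguer slab correction = 0.04193 × 1.85 × 2266.4 = 175.81 mGal
Simple Bouguer anomaly = 71.10 − (175.81) = -104.71 mGal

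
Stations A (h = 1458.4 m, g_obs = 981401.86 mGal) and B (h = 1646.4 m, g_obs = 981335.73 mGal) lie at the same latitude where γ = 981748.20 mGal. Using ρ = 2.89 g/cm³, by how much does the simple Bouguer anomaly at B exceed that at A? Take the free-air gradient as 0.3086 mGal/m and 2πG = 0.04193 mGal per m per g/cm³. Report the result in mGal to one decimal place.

-30.9

Δg_SB(A) = 981401.86 − 981748.20 + 0.3086×1458.4 − 0.04193×2.89×1458.4 = -73.00 mGal
Δg_SB(B) = 981335.73 − 981748.20 + 0.3086×1646.4 − 0.04193×2.89×1646.4 = -103.90 mGal
Difference = -103.90 − (-73.00) = -30.90 mGal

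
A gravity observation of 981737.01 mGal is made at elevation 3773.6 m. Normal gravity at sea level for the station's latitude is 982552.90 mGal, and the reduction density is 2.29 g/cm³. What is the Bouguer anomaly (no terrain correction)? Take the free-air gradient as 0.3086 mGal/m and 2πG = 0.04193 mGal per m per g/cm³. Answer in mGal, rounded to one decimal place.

Free-air correction = 0.3086 × 3773.6 = 1164.53 mGal
Free-air anomaly = 981737.01 − 982552.90 + (1164.53) = 348.64 mGal
Bouguer slab correction = 0.04193 × 2.29 × 3773.6 = 362.34 mGal
Simple Bouguer anomaly = 348.64 − (362.34) = -13.70 mGal

-13.7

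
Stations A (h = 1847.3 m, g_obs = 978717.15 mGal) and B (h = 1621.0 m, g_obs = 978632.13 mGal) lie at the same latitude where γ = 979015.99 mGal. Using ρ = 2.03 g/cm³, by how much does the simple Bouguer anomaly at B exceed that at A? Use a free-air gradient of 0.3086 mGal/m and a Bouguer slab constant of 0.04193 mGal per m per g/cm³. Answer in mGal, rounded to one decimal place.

Δg_SB(A) = 978717.15 − 979015.99 + 0.3086×1847.3 − 0.04193×2.03×1847.3 = 114.00 mGal
Δg_SB(B) = 978632.13 − 979015.99 + 0.3086×1621.0 − 0.04193×2.03×1621.0 = -21.60 mGal
Difference = -21.60 − (114.00) = -135.60 mGal

-135.6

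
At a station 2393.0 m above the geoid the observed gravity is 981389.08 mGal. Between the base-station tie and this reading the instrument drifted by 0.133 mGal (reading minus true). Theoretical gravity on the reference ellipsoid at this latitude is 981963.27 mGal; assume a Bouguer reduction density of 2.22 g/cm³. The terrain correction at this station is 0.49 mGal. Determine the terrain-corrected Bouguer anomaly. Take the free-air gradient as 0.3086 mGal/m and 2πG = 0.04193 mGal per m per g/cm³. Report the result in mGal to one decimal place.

-58.1

Drift-corrected reading = 981389.08 − (0.133) = 981388.947 mGal
Free-air correction = 0.3086 × 2393.0 = 738.48 mGal
Free-air anomaly = 981388.947 − 981963.27 + (738.48) = 164.157 mGal
Bouguer slab correction = 0.04193 × 2.22 × 2393.0 = 222.75 mGal
Simple Bouguer anomaly = 164.157 − (222.75) = -58.593 mGal
Complete Bouguer anomaly = -58.593 + 0.49 = -58.103 mGal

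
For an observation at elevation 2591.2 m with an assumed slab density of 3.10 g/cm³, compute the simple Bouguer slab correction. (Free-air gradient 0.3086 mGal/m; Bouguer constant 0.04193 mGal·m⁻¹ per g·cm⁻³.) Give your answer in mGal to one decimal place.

336.8

Bouguer slab correction = 0.04193 × 3.10 × 2591.2 = 336.8 mGal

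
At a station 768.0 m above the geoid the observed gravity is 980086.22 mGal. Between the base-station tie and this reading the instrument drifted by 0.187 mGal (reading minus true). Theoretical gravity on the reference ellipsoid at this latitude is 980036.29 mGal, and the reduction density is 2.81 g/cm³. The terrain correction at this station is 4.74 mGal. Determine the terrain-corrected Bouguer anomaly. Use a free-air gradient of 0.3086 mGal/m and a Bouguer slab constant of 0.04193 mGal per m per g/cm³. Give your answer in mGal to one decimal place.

201.0

Drift-corrected reading = 980086.22 − (0.187) = 980086.033 mGal
Free-air correction = 0.3086 × 768.0 = 237.00 mGal
Free-air anomaly = 980086.033 − 980036.29 + (237.00) = 286.743 mGal
Bouguer slab correction = 0.04193 × 2.81 × 768.0 = 90.49 mGal
Simple Bouguer anomaly = 286.743 − (90.49) = 196.253 mGal
Complete Bouguer anomaly = 196.253 + 4.74 = 200.993 mGal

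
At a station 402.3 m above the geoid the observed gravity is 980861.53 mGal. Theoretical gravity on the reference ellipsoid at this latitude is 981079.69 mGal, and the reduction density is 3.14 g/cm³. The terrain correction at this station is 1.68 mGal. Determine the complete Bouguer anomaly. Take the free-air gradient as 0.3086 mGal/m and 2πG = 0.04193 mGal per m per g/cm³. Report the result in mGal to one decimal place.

-145.3

Free-air correction = 0.3086 × 402.3 = 124.15 mGal
Free-air anomaly = 980861.53 − 981079.69 + (124.15) = -94.01 mGal
Bouguer slab correction = 0.04193 × 3.14 × 402.3 = 52.97 mGal
Simple Bouguer anomaly = -94.01 − (52.97) = -146.98 mGal
Complete Bouguer anomaly = -146.98 + 1.68 = -145.30 mGal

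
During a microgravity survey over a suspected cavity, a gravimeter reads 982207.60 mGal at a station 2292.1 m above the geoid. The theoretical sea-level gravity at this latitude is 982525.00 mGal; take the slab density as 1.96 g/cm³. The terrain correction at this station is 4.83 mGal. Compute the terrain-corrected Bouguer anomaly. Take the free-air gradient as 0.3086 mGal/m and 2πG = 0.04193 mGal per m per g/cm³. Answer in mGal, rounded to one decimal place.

Free-air correction = 0.3086 × 2292.1 = 707.34 mGal
Free-air anomaly = 982207.60 − 982525.00 + (707.34) = 389.94 mGal
Bouguer slab correction = 0.04193 × 1.96 × 2292.1 = 188.37 mGal
Simple Bouguer anomaly = 389.94 − (188.37) = 201.57 mGal
Complete Bouguer anomaly = 201.57 + 4.83 = 206.40 mGal

206.4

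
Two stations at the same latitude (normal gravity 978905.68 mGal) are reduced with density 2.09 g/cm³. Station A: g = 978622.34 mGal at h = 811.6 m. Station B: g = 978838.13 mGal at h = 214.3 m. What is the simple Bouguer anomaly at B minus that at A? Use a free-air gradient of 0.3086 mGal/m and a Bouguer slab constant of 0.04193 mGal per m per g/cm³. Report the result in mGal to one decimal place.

83.8

Δg_SB(A) = 978622.34 − 978905.68 + 0.3086×811.6 − 0.04193×2.09×811.6 = -104.00 mGal
Δg_SB(B) = 978838.13 − 978905.68 + 0.3086×214.3 − 0.04193×2.09×214.3 = -20.20 mGal
Difference = -20.20 − (-104.00) = 83.80 mGal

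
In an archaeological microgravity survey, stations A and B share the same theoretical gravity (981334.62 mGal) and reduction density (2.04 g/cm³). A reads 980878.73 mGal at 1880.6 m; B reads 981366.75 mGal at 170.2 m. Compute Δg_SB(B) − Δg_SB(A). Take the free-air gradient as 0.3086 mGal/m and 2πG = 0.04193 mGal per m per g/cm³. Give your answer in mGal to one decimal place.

Δg_SB(A) = 980878.73 − 981334.62 + 0.3086×1880.6 − 0.04193×2.04×1880.6 = -36.40 mGal
Δg_SB(B) = 981366.75 − 981334.62 + 0.3086×170.2 − 0.04193×2.04×170.2 = 70.10 mGal
Difference = 70.10 − (-36.40) = 106.50 mGal

106.5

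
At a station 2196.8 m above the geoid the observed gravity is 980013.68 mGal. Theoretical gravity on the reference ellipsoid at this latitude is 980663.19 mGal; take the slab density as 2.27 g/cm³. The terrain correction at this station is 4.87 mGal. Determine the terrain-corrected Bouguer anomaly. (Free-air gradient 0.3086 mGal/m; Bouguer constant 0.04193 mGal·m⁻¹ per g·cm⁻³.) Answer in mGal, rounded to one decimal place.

Free-air correction = 0.3086 × 2196.8 = 677.93 mGal
Free-air anomaly = 980013.68 − 980663.19 + (677.93) = 28.42 mGal
Bouguer slab correction = 0.04193 × 2.27 × 2196.8 = 209.09 mGal
Simple Bouguer anomaly = 28.42 − (209.09) = -180.67 mGal
Complete Bouguer anomaly = -180.67 + 4.87 = -175.80 mGal

-175.8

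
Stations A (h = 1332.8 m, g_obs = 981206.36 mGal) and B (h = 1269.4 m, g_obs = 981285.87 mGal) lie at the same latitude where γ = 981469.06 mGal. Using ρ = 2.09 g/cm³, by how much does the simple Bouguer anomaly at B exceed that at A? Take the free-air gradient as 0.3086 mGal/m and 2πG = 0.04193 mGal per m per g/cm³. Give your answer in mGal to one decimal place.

Δg_SB(A) = 981206.36 − 981469.06 + 0.3086×1332.8 − 0.04193×2.09×1332.8 = 31.80 mGal
Δg_SB(B) = 981285.87 − 981469.06 + 0.3086×1269.4 − 0.04193×2.09×1269.4 = 97.30 mGal
Difference = 97.30 − (31.80) = 65.50 mGal

65.5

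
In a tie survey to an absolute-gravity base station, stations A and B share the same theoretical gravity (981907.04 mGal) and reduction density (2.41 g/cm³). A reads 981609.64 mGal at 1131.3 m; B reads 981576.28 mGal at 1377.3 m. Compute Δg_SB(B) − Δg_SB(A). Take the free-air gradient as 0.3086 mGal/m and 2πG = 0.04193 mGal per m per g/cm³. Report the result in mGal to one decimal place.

17.7

Δg_SB(A) = 981609.64 − 981907.04 + 0.3086×1131.3 − 0.04193×2.41×1131.3 = -62.60 mGal
Δg_SB(B) = 981576.28 − 981907.04 + 0.3086×1377.3 − 0.04193×2.41×1377.3 = -44.90 mGal
Difference = -44.90 − (-62.60) = 17.70 mGal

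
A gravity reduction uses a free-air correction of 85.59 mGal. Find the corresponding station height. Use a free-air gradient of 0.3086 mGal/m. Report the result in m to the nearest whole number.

h = 85.59 / 0.3086 = 277.35 m

277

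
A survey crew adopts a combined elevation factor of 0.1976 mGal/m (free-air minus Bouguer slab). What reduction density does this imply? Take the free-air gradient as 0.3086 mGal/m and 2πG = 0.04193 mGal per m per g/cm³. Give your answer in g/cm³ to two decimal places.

0.1976 = 0.3086 − 0.04193 × ρ
ρ = (0.3086 − 0.1976) / 0.04193 = 2.65 g/cm³

2.65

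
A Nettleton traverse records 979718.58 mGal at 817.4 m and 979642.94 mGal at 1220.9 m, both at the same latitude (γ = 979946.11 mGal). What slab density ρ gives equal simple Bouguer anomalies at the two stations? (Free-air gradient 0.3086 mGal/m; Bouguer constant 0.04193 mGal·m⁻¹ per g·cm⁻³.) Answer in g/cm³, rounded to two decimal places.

2.89

Δg_obs = 979642.94 − 979718.58 = -75.64 mGal over Δh = 1220.9 − 817.4 = 403.5 m
Equal Bouguer anomalies ⇒ Δg_obs + (0.3086 − 0.04193ρ)·Δh = 0
0.3086 − 0.04193ρ = −Δg_obs/Δh = 0.18746
ρ = (0.3086 − 0.18746) / 0.04193 = 2.89 g/cm³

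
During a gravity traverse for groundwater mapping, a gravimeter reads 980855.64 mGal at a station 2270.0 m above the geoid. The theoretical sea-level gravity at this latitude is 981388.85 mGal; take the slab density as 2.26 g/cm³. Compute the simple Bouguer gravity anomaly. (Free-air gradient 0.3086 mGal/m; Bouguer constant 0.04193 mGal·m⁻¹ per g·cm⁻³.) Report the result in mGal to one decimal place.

Free-air correction = 0.3086 × 2270.0 = 700.52 mGal
Free-air anomaly = 980855.64 − 981388.85 + (700.52) = 167.31 mGal
Bouguer slab correction = 0.04193 × 2.26 × 2270.0 = 215.11 mGal
Simple Bouguer anomaly = 167.31 − (215.11) = -47.80 mGal

-47.8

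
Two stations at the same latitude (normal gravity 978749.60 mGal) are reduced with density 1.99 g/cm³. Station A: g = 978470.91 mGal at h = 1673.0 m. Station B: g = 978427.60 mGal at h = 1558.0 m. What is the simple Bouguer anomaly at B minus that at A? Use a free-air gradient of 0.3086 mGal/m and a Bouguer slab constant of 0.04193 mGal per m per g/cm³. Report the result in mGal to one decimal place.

-69.2

Δg_SB(A) = 978470.91 − 978749.60 + 0.3086×1673.0 − 0.04193×1.99×1673.0 = 98.00 mGal
Δg_SB(B) = 978427.60 − 978749.60 + 0.3086×1558.0 − 0.04193×1.99×1558.0 = 28.80 mGal
Difference = 28.80 − (98.00) = -69.20 mGal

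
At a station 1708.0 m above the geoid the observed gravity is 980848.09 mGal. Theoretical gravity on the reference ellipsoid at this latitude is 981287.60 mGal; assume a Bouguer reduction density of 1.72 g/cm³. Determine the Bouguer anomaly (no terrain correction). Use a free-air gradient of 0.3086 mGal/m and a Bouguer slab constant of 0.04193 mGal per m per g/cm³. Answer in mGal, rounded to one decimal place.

Free-air correction = 0.3086 × 1708.0 = 527.09 mGal
Free-air anomaly = 980848.09 − 981287.60 + (527.09) = 87.58 mGal
Bouguer slab correction = 0.04193 × 1.72 × 1708.0 = 123.18 mGal
Simple Bouguer anomaly = 87.58 − (123.18) = -35.60 mGal

-35.6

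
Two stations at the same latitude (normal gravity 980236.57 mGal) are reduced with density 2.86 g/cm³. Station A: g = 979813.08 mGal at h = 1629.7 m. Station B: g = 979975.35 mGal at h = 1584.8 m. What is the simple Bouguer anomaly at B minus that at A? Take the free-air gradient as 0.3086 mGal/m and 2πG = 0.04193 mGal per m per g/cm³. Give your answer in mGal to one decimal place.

Δg_SB(A) = 979813.08 − 980236.57 + 0.3086×1629.7 − 0.04193×2.86×1629.7 = -116.00 mGal
Δg_SB(B) = 979975.35 − 980236.57 + 0.3086×1584.8 − 0.04193×2.86×1584.8 = 37.80 mGal
Difference = 37.80 − (-116.00) = 153.80 mGal

153.8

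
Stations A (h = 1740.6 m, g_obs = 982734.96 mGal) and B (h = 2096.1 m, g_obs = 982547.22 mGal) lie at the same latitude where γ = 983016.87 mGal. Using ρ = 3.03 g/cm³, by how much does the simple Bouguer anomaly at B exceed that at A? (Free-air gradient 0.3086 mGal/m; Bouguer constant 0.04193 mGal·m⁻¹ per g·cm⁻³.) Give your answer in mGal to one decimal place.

-123.2

Δg_SB(A) = 982734.96 − 983016.87 + 0.3086×1740.6 − 0.04193×3.03×1740.6 = 34.10 mGal
Δg_SB(B) = 982547.22 − 983016.87 + 0.3086×2096.1 − 0.04193×3.03×2096.1 = -89.10 mGal
Difference = -89.10 − (34.10) = -123.20 mGal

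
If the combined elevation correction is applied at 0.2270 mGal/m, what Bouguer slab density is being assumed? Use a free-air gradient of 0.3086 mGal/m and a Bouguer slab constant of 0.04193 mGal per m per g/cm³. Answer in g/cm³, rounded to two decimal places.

1.95

0.2270 = 0.3086 − 0.04193 × ρ
ρ = (0.3086 − 0.2270) / 0.04193 = 1.95 g/cm³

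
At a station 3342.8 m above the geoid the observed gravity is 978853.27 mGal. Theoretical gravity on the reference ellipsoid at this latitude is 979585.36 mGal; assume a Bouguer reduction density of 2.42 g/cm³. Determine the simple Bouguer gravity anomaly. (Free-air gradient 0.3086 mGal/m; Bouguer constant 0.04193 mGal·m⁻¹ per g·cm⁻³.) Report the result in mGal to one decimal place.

-39.7

Free-air correction = 0.3086 × 3342.8 = 1031.59 mGal
Free-air anomaly = 978853.27 − 979585.36 + (1031.59) = 299.50 mGal
Bouguer slab correction = 0.04193 × 2.42 × 3342.8 = 339.20 mGal
Simple Bouguer anomaly = 299.50 − (339.20) = -39.70 mGal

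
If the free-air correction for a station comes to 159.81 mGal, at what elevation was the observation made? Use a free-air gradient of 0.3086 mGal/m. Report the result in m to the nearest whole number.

h = 159.81 / 0.3086 = 517.85 m

518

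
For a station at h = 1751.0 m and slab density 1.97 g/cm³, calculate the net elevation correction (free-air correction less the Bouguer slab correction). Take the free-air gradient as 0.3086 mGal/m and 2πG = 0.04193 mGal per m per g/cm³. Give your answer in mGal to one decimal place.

395.7

Combined gradient = 0.3086 − 0.04193 × 1.97 = 0.2259979 mGal/m
Combined elevation correction = 0.2259979 × 1751.0 = 395.7 mGal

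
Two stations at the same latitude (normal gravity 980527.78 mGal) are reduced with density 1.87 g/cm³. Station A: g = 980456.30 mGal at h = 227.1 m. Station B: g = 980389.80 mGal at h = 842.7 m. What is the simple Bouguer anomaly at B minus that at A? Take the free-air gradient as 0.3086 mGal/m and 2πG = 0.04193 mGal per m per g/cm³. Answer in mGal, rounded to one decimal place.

Δg_SB(A) = 980456.30 − 980527.78 + 0.3086×227.1 − 0.04193×1.87×227.1 = -19.20 mGal
Δg_SB(B) = 980389.80 − 980527.78 + 0.3086×842.7 − 0.04193×1.87×842.7 = 56.00 mGal
Difference = 56.00 − (-19.20) = 75.20 mGal

75.2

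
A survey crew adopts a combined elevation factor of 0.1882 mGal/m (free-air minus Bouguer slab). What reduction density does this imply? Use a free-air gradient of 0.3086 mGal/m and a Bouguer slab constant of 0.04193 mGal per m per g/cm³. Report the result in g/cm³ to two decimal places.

2.87

0.1882 = 0.3086 − 0.04193 × ρ
ρ = (0.3086 − 0.1882) / 0.04193 = 2.87 g/cm³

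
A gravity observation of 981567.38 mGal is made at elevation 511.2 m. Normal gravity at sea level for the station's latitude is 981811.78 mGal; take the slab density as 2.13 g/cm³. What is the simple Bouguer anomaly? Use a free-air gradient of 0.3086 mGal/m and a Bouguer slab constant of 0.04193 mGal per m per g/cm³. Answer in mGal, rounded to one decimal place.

-132.3

Free-air correction = 0.3086 × 511.2 = 157.76 mGal
Free-air anomaly = 981567.38 − 981811.78 + (157.76) = -86.64 mGal
Bouguer slab correction = 0.04193 × 2.13 × 511.2 = 45.66 mGal
Simple Bouguer anomaly = -86.64 − (45.66) = -132.30 mGal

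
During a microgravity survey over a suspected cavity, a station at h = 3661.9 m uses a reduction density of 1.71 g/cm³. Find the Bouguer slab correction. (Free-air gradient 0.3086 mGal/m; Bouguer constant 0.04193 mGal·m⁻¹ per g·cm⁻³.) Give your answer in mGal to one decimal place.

Bouguer slab correction = 0.04193 × 1.71 × 3661.9 = 262.6 mGal

262.6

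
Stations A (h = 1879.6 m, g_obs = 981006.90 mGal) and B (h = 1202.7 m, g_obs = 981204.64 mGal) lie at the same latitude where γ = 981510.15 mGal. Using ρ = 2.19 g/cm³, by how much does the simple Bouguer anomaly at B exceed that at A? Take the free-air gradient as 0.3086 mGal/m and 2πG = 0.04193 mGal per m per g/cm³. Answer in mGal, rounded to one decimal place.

Δg_SB(A) = 981006.90 − 981510.15 + 0.3086×1879.6 − 0.04193×2.19×1879.6 = -95.80 mGal
Δg_SB(B) = 981204.64 − 981510.15 + 0.3086×1202.7 − 0.04193×2.19×1202.7 = -44.80 mGal
Difference = -44.80 − (-95.80) = 51.00 mGal

51.0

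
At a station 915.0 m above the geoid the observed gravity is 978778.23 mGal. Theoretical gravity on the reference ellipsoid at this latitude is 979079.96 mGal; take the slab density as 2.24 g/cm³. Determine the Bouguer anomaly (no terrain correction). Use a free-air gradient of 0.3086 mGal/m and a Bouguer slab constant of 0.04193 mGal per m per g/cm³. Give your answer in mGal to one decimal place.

Free-air correction = 0.3086 × 915.0 = 282.37 mGal
Free-air anomaly = 978778.23 − 979079.96 + (282.37) = -19.36 mGal
Bouguer slab correction = 0.04193 × 2.24 × 915.0 = 85.94 mGal
Simple Bouguer anomaly = -19.36 − (85.94) = -105.30 mGal

-105.3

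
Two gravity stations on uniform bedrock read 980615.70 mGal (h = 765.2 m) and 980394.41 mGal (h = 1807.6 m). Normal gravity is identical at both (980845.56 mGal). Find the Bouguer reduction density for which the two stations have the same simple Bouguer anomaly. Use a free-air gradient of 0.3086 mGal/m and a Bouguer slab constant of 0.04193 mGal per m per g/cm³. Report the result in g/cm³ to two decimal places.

Δg_obs = 980394.41 − 980615.70 = -221.29 mGal over Δh = 1807.6 − 765.2 = 1042.4 m
Equal Bouguer anomalies ⇒ Δg_obs + (0.3086 − 0.04193ρ)·Δh = 0
0.3086 − 0.04193ρ = −Δg_obs/Δh = 0.21229
ρ = (0.3086 − 0.21229) / 0.04193 = 2.30 g/cm³

2.30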